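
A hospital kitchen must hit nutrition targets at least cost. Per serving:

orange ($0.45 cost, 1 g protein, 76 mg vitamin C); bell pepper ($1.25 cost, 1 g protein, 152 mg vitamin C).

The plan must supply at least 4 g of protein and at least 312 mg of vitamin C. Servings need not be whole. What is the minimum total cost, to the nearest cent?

orange only: max(4/1, 312/76) = 4.105 servings → $1.85.
bell pepper only: max(4/1, 312/152) = 4 servings → $5.00.
orange + bell pepper with both tight: 3.895 servings and 0.1053 servings → $1.88.
Cheapest feasible corner: $1.85.

$1.85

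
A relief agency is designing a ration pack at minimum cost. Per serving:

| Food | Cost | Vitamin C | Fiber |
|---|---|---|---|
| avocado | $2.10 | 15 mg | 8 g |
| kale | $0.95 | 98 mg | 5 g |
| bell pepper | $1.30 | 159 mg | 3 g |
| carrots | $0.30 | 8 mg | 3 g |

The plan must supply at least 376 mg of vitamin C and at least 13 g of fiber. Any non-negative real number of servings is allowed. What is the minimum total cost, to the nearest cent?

$3.35

Compare the cost at each extreme point of the feasible region.
avocado only: max(376/15, 13/8) = 25.07 servings → $52.64.
kale only: max(376/98, 13/5) = 3.837 servings → $3.64.
bell pepper only: max(376/159, 13/3) = 4.333 servings → $5.63.
carrots only: max(376/8, 13/3) = 47 servings → $14.10.
avocado + kale with both targets exact would need a negative amount; discard.
avocado + bell pepper with both tight: 0.7653 servings and 2.293 servings → $4.59.
avocado + carrots with both targets exact would need a negative amount; discard.
kale + bell pepper with both tight: 1.874 servings and 1.21 servings → $3.35.
kale + carrots with both targets exact would need a negative amount; discard.
bell pepper + carrots with both tight: 2.26 servings and 2.073 servings → $3.56.
The minimum over all feasible corners is $3.35.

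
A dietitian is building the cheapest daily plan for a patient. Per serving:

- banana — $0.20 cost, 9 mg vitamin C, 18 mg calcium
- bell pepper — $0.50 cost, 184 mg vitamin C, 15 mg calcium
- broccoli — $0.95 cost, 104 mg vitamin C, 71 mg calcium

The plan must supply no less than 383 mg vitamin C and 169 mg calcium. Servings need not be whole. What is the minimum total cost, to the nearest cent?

A basic optimal solution has at most two foods positive. Try each food alone and each pair with both targets met exactly.
banana only: max(383/9, 169/18) = 42.56 servings → $8.51.
bell pepper only: max(383/184, 169/15) = 11.27 servings → $5.63.
broccoli only: max(383/104, 169/71) = 3.683 servings → $3.50.
banana + bell pepper with both tight: 7.98 servings and 1.691 servings → $2.44.
banana + broccoli: intersection lies outside the first quadrant.
bell pepper + broccoli with both tight: 0.836 servings and 2.204 servings → $2.51.
So the least-cost plan costs $2.44.

$2.44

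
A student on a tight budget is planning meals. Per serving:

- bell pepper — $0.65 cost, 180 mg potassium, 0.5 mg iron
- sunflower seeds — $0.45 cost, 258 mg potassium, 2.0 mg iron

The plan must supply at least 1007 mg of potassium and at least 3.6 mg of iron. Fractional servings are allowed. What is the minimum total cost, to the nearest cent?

$1.76

Check every corner: each single food scaled to meet both minima, and each pair solved so both constraints bind.
bell pepper only: max(1007/180, 3.6/0.5) = 7.2 servings → $4.68.
sunflower seeds only: max(1007/258, 3.6/2.0) = 3.903 servings → $1.76.
bell pepper + sunflower seeds with both tight: 4.698 servings and 0.6255 servings → $3.34.
Cheapest feasible corner: $1.76.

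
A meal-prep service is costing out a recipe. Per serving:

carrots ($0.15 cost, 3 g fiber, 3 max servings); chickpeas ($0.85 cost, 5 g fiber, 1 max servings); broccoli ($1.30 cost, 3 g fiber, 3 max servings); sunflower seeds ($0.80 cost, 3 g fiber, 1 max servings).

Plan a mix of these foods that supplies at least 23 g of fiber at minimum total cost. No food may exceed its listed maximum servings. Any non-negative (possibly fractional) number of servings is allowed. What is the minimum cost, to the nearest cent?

$4.70

Cost per g of fiber: carrots $0.0500, chickpeas $0.1700, sunflower seeds $0.2667, broccoli $0.4333.
Take 3 servings of carrots: +9.0 g fiber for $0.45 (total $0.45, still need 14.0 g).
Take 1 serving of chickpeas: +5.0 g fiber for $0.85 (total $1.30, still need 9.0 g).
Take 1 serving of sunflower seeds: +3.0 g fiber for $0.80 (total $2.10, still need 6.0 g).
Take 2 servings of broccoli: +6.0 g fiber for $2.60 (total $4.70, still need 0.0 g).
Greedy by cheapest-per-g is optimal for a single linear constraint, so the minimum cost is $4.70.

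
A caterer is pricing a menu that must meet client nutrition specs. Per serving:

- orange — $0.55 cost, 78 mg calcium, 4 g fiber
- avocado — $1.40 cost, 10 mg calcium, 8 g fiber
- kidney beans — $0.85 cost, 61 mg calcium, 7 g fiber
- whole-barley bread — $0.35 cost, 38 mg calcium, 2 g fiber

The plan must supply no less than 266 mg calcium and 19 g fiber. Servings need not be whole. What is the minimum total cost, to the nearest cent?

$2.46

Compare the cost at each extreme point of the feasible region.
orange only: max(266/78, 19/4) = 4.75 servings → $2.61.
avocado only: max(266/10, 19/8) = 26.6 servings → $37.24.
kidney beans only: max(266/61, 19/7) = 4.361 servings → $3.71.
whole-barley bread only: max(266/38, 19/2) = 9.5 servings → $3.33.
orange + avocado with both tight: 3.318 servings and 0.7158 servings → $2.83.
orange + kidney beans with both tight: 2.328 servings and 1.384 servings → $2.46.
orange + whole-barley bread: the both-tight solution has a negative serving — not a feasible corner.
avocado + kidney beans with both targets exact would need a negative amount; discard.
avocado + whole-barley bread with both tight: 0.669 servings and 6.824 servings → $3.33.
kidney beans + whole-barley bread with both tight: 1.319 servings and 4.882 servings → $2.83.
So the least-cost plan costs $2.46.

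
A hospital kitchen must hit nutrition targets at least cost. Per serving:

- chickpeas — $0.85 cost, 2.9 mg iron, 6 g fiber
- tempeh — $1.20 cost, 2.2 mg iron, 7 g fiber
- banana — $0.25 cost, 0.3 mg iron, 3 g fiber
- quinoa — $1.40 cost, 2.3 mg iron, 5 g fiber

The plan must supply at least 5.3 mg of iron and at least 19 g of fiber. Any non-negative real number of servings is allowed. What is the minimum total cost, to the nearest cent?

$2.10

A basic optimal solution has at most two foods positive. Try each food alone and each pair with both targets met exactly.
chickpeas only: max(5.3/2.9, 19/6) = 3.167 servings → $2.69.
tempeh only: max(5.3/2.2, 19/7) = 2.714 servings → $3.26.
banana only: max(5.3/0.3, 19/3) = 17.67 servings → $4.42.
quinoa only: max(5.3/2.3, 19/5) = 3.8 servings → $5.32.
chickpeas + tempeh: intersection lies outside the first quadrant.
chickpeas + banana with both tight: 1.478 servings and 3.377 servings → $2.10.
chickpeas + quinoa: intersection lies outside the first quadrant.
tempeh + banana with both tight: 2.267 servings and 1.044 servings → $2.98.
tempeh + quinoa: intersection lies outside the first quadrant.
banana + quinoa with both tight: 3.185 servings and 1.889 servings → $3.44.
The minimum over all feasible corners is $2.10.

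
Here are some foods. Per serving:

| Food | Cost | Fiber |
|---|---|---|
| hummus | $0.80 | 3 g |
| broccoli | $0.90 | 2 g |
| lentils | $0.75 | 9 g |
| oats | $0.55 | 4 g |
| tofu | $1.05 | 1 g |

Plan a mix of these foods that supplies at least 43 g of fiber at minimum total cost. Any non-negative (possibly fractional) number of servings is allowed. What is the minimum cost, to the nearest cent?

Cost per g of fiber: lentils $0.0833, oats $0.1375, hummus $0.2667, broccoli $0.4500, tofu $1.0500.
With no serving limits, use only lentils: 43 g / 9 g = 4.778 servings × $0.75 = $3.58.

$3.58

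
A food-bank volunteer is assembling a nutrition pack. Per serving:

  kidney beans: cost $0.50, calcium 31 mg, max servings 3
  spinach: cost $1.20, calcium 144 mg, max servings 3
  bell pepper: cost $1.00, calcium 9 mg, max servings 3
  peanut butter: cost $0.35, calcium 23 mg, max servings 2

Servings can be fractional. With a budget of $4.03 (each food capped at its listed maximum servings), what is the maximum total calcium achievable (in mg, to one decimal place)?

Calcium per dollar: spinach 120, peanut butter 65.71, kidney beans 62, bell pepper 9.
Take 3 servings of spinach: spends $3.60, +432.0 mg calcium (running total 432.0 mg).
Take 1.229 servings of peanut butter: spends $0.43, +28.3 mg calcium (running total 460.3 mg).
Filling greedily by calcium-per-dollar is optimal for one linear limit, giving 460.3 mg.

460.3 mg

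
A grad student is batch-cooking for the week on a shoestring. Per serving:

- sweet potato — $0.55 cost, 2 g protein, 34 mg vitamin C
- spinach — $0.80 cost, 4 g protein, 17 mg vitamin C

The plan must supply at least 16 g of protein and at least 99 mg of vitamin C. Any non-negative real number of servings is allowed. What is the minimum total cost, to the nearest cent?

$3.38

Two binding constraints pin down two serving amounts, so the optimal mix uses at most two foods. The candidates are each food alone (scaled to the tighter of protein/vitamin C) and each pair with both constraints tight.
sweet potato only: max(16/2, 99/34) = 8 servings → $4.40.
spinach only: max(16/4, 99/17) = 5.824 servings → $4.66.
sweet potato + spinach with both tight: 1.216 servings and 3.392 servings → $3.38.
Cheapest feasible corner: $3.38.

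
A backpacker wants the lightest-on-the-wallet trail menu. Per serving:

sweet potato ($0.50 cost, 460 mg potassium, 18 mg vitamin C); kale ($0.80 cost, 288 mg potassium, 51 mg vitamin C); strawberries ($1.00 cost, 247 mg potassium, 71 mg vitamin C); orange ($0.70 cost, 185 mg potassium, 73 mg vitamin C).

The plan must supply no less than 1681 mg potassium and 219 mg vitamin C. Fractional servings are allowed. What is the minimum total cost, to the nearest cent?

This is a tiny linear program; its minimum lies at a vertex of the feasible set. List the vertices and price them.
sweet potato only: max(1681/460, 219/18) = 12.17 servings → $6.08.
kale only: max(1681/288, 219/51) = 5.837 servings → $4.67.
strawberries only: max(1681/247, 219/71) = 6.806 servings → $6.81.
orange only: max(1681/185, 219/73) = 9.086 servings → $6.36.
sweet potato + kale with both tight: 1.24 servings and 3.857 servings → $3.71.
sweet potato + strawberries with both tight: 2.313 servings and 2.498 servings → $3.65.
sweet potato + orange with both tight: 2.717 servings and 2.33 servings → $2.99.
kale + strawberries: the both-tight solution has a negative serving — not a feasible corner.
kale + orange: the both-tight solution has a negative serving — not a feasible corner.
strawberries + orange with both targets exact would need a negative amount; discard.
So the least-cost plan costs $2.99.

$2.99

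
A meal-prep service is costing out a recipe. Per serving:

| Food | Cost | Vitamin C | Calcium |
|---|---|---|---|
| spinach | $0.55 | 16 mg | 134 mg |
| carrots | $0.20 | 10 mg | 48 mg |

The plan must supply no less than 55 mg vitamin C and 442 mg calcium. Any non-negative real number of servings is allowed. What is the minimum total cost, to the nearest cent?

$1.82

The cheapest plan sits at a corner of the feasible region — with two constraints it uses at most two foods.
spinach only: max(55/16, 442/134) = 3.438 servings → $1.89.
carrots only: max(55/10, 442/48) = 9.208 servings → $1.84.
spinach + carrots with both tight: 3.112 servings and 0.521 servings → $1.82.
The minimum over all feasible corners is $1.82.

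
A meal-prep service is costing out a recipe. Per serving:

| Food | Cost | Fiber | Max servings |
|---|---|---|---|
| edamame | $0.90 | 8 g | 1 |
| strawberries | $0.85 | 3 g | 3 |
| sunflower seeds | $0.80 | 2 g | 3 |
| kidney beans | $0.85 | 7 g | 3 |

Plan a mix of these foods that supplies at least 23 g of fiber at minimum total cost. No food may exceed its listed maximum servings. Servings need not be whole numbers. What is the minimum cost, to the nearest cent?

$2.72

Cost per g of fiber: edamame $0.1125, kidney beans $0.1214, strawberries $0.2833, sunflower seeds $0.4000.
Take 1 serving of edamame: +8.0 g fiber for $0.90 (total $0.90, still need 15.0 g).
Take 2.143 servings of kidney beans: +15.0 g fiber for $1.82 (total $2.72, still need 0.0 g).
Filling from the cheapest source first is optimal under one linear minimum: $2.72.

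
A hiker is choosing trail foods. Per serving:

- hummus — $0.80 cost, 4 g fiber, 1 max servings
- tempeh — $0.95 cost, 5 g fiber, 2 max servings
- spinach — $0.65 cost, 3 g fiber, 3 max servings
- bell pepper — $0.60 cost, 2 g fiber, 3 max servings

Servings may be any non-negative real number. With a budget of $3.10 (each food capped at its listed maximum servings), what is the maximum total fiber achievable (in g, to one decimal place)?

Fiber per dollar: tempeh 5.263, hummus 5, spinach 4.615, bell pepper 3.333.
Take 2 servings of tempeh: spends $1.90, +10.0 g fiber (running total 10.0 g).
Take 1 serving of hummus: spends $0.80, +4.0 g fiber (running total 14.0 g).
Take 0.6154 servings of spinach: spends $0.40, +1.8 g fiber (running total 15.8 g).
Greedy by best ratio exhausts the cost allowance optimally: 15.8 g.

15.8 g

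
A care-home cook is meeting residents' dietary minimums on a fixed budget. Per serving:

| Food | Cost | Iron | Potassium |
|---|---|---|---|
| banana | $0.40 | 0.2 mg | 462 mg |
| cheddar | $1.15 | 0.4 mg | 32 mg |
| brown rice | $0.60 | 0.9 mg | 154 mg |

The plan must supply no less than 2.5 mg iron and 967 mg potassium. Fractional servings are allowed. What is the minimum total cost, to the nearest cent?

$2.00

The cheapest plan sits at a corner of the feasible region — with two constraints it uses at most two foods.
banana only: max(2.5/0.2, 967/462) = 12.5 servings → $5.00.
cheddar only: max(2.5/0.4, 967/32) = 30.22 servings → $34.75.
brown rice only: max(2.5/0.9, 967/154) = 6.279 servings → $3.77.
banana + cheddar with both tight: 1.72 servings and 5.39 servings → $6.89.
banana + brown rice with both tight: 1.261 servings and 2.498 servings → $2.00.
cheddar + brown rice: intersection lies outside the first quadrant.
Cheapest feasible corner: $2.00.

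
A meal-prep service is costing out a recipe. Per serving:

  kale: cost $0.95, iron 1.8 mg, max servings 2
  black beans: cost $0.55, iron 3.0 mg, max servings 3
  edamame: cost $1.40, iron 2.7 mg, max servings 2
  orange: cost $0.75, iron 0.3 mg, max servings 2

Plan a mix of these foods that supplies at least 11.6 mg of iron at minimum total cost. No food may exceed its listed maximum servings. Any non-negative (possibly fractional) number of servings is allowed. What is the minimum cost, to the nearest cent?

$3.00

Cost per mg of iron: black beans $0.1833, edamame $0.5185, kale $0.5278, orange $2.5000.
Take 3 servings of black beans: +9.0 mg iron for $1.65 (total $1.65, still need 2.6 mg).
Take 0.963 servings of edamame: +2.6 mg iron for $1.35 (total $3.00, still need 0.0 mg).
Greedy by cheapest-per-mg is optimal for a single linear constraint, so the minimum cost is $3.00.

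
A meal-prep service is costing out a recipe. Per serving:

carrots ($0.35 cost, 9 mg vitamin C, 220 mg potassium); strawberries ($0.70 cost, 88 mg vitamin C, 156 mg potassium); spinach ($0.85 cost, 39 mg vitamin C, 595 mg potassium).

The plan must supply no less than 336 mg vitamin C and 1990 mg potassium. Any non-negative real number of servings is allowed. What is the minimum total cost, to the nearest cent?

$4.10

Compare the cost at each extreme point of the feasible region.
carrots only: max(336/9, 1990/220) = 37.33 servings → $13.07.
strawberries only: max(336/88, 1990/156) = 12.76 servings → $8.93.
spinach only: max(336/39, 1990/595) = 8.615 servings → $7.32.
carrots + strawberries with both tight: 6.834 servings and 3.119 servings → $4.58.
carrots + spinach with both targets exact would need a negative amount; discard.
strawberries + spinach with both tight: 2.643 servings and 2.652 servings → $4.10.
The minimum over all feasible corners is $4.10.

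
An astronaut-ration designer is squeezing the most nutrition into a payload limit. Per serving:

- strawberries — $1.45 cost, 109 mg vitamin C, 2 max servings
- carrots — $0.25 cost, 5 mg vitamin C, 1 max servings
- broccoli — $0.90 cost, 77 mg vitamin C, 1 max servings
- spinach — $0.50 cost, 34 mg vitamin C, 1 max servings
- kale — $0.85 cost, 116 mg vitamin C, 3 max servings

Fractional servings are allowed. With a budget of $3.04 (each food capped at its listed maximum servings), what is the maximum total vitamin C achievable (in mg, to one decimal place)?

389.9 mg

Vitamin C per dollar: kale 136.5, broccoli 85.56, strawberries 75.17, spinach 68, carrots 20.
Take 3 servings of kale: spends $2.55, +348.0 mg vitamin C (running total 348.0 mg).
Take 0.5444 servings of broccoli: spends $0.49, +41.9 mg vitamin C (running total 389.9 mg).
Filling greedily by vitamin C-per-dollar is optimal for one linear limit, giving 389.9 mg.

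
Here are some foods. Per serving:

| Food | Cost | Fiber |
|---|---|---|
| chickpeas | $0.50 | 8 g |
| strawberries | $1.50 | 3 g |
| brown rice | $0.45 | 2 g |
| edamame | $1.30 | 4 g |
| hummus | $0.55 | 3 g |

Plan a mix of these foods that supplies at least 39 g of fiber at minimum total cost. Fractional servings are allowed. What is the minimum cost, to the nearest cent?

Cost per g of fiber: chickpeas $0.0625, hummus $0.1833, brown rice $0.2250, edamame $0.3250, strawberries $0.5000.
With no serving limits, use only chickpeas: 39 g / 8 g = 4.875 servings × $0.50 = $2.44.

$2.44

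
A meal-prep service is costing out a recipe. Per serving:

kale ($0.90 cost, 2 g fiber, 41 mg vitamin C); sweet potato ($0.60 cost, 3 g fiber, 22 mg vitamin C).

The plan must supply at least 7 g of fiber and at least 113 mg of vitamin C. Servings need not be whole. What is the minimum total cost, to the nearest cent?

Compare the cost at each extreme point of the feasible region.
kale only: max(7/2, 113/41) = 3.5 servings → $3.15.
sweet potato only: max(7/3, 113/22) = 5.136 servings → $3.08.
kale + sweet potato with both tight: 2.342 servings and 0.7722 servings → $2.57.
The minimum over all feasible corners is $2.57.

$2.57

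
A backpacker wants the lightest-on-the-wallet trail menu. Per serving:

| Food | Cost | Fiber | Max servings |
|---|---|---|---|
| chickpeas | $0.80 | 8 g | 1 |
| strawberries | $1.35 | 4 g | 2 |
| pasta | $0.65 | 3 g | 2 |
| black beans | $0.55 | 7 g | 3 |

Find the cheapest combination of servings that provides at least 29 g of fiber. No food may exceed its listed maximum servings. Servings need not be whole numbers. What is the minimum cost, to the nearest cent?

Cost per g of fiber: black beans $0.0786, chickpeas $0.1000, pasta $0.2167, strawberries $0.3375.
Take 3 servings of black beans: +21.0 g fiber for $1.65 (total $1.65, still need 8.0 g).
Take 1 serving of chickpeas: +8.0 g fiber for $0.80 (total $2.45, still need 0.0 g).
Filling from the cheapest source first is optimal under one linear minimum: $2.45.

$2.45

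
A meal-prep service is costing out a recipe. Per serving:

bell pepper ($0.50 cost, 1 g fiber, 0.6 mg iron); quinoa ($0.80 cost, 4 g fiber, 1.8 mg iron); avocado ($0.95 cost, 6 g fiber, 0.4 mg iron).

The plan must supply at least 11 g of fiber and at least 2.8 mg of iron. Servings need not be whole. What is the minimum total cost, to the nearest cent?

$1.97

An LP optimum is at a vertex; with two nutrient constraints at most two foods are used. Check each candidate.
bell pepper only: max(11/1, 2.8/0.6) = 11 servings → $5.50.
quinoa only: max(11/4, 2.8/1.8) = 2.75 servings → $2.20.
avocado only: max(11/6, 2.8/0.4) = 7 servings → $6.65.
bell pepper + quinoa with both targets exact would need a negative amount; discard.
bell pepper + avocado with both tight: 3.875 servings and 1.188 servings → $3.07.
quinoa + avocado with both tight: 1.348 servings and 0.9348 servings → $1.97.
Cheapest feasible corner: $1.97.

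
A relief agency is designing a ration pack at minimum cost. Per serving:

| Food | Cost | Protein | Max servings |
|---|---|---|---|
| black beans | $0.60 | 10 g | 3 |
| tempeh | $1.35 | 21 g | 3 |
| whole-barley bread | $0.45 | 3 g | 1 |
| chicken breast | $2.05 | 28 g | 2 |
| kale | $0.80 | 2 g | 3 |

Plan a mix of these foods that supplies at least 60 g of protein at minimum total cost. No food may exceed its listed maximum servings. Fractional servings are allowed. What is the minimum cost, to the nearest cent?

Cost per g of protein: black beans $0.0600, tempeh $0.0643, chicken breast $0.0732, whole-barley bread $0.1500, kale $0.4000.
Take 3 servings of black beans: +30.0 g protein for $1.80 (total $1.80, still need 30.0 g).
Take 1.429 servings of tempeh: +30.0 g protein for $1.93 (total $3.73, still need 0.0 g).
Greedy by cheapest-per-g is optimal for a single linear constraint, so the minimum cost is $3.73.

$3.73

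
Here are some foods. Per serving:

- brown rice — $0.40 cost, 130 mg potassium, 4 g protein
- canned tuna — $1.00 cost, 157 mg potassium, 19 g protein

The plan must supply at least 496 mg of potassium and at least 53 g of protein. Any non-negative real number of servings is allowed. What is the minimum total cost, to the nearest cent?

$2.90

Two binding constraints pin down two serving amounts, so the optimal mix uses at most two foods. The candidates are each food alone (scaled to the tighter of potassium/protein) and each pair with both constraints tight.
brown rice only: max(496/130, 53/4) = 13.25 servings → $5.30.
canned tuna only: max(496/157, 53/19) = 3.159 servings → $3.16.
brown rice + canned tuna with both tight: 0.5988 servings and 2.663 servings → $2.90.
Cheapest feasible corner: $2.90.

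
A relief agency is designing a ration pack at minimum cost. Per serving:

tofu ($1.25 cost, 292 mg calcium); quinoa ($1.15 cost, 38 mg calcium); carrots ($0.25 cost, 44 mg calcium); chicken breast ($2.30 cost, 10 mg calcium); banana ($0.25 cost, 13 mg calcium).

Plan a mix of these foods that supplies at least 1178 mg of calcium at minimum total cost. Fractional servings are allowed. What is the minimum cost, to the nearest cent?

Cost per mg of calcium: tofu $0.0043, carrots $0.0057, banana $0.0192, quinoa $0.0303, chicken breast $0.2300.
With no serving limits, use only tofu: 1178 mg / 292 mg = 4.034 servings × $1.25 = $5.04.

$5.04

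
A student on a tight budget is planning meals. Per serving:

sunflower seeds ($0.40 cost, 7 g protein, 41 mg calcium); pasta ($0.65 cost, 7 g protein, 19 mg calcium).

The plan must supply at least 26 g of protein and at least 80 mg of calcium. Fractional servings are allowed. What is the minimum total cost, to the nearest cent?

$1.49

sunflower seeds only: max(26/7, 80/41) = 3.714 servings → $1.49.
pasta only: max(26/7, 80/19) = 4.211 servings → $2.74.
sunflower seeds + pasta with both tight: 0.4286 servings and 3.286 servings → $2.31.
The minimum over all feasible corners is $1.49.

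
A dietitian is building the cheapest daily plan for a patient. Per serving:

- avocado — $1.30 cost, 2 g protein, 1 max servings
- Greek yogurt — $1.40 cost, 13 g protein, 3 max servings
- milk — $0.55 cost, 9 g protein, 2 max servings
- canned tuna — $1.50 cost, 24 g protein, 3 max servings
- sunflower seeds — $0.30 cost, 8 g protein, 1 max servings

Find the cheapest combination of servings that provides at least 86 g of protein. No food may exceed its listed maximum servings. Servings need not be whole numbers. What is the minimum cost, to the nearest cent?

$5.15

Cost per g of protein: sunflower seeds $0.0375, milk $0.0611, canned tuna $0.0625, Greek yogurt $0.1077, avocado $0.6500.
Take 1 serving of sunflower seeds: +8.0 g protein for $0.30 (total $0.30, still need 78.0 g).
Take 2 servings of milk: +18.0 g protein for $1.10 (total $1.40, still need 60.0 g).
Take 2.5 servings of canned tuna: +60.0 g protein for $3.75 (total $5.15, still need 0.0 g).
Filling from the cheapest source first is optimal under one linear minimum: $5.15.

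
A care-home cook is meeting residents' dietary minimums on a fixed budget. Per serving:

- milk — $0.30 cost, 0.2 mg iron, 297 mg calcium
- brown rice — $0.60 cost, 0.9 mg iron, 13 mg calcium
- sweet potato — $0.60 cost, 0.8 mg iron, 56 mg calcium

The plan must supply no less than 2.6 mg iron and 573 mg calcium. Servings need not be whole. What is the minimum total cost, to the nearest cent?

Minimising a linear cost over {iron ≥ 2.6, calcium ≥ 573, servings ≥ 0} — the optimum is at a vertex, using one or two foods.
milk only: max(2.6/0.2, 573/297) = 13 servings → $3.90.
brown rice only: max(2.6/0.9, 573/13) = 44.08 servings → $26.45.
sweet potato only: max(2.6/0.8, 573/56) = 10.23 servings → $6.14.
milk + brown rice with both tight: 1.821 servings and 2.484 servings → $2.04.
milk + sweet potato with both tight: 1.382 servings and 2.905 servings → $2.16.
brown rice + sweet potato: intersection lies outside the first quadrant.
The minimum over all feasible corners is $2.04.

$2.04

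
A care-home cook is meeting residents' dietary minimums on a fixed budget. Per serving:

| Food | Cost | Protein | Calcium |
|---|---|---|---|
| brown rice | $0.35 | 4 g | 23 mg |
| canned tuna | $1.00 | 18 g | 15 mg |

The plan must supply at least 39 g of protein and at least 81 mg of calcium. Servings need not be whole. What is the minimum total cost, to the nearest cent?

$2.48

An LP optimum is at a vertex; with two nutrient constraints at most two foods are used. Check each candidate.
brown rice only: max(39/4, 81/23) = 9.75 servings → $3.41.
canned tuna only: max(39/18, 81/15) = 5.4 servings → $5.40.
brown rice + canned tuna with both tight: 2.466 servings and 1.619 servings → $2.48.
So the least-cost plan costs $2.48.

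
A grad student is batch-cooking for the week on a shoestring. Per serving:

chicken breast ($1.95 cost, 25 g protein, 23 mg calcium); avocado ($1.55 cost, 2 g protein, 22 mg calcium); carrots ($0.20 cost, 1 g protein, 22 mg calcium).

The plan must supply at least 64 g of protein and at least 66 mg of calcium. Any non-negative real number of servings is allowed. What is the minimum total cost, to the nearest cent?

$5.03

The cheapest plan sits at a corner of the feasible region — with two constraints it uses at most two foods.
chicken breast only: max(64/25, 66/23) = 2.87 servings → $5.60.
avocado only: max(64/2, 66/22) = 32 servings → $49.60.
carrots only: max(64/1, 66/22) = 64 servings → $12.80.
chicken breast + avocado with both tight: 2.532 servings and 0.3532 servings → $5.48.
chicken breast + carrots with both tight: 2.546 servings and 0.3378 servings → $5.03.
avocado + carrots with both targets exact would need a negative amount; discard.
The minimum over all feasible corners is $5.03.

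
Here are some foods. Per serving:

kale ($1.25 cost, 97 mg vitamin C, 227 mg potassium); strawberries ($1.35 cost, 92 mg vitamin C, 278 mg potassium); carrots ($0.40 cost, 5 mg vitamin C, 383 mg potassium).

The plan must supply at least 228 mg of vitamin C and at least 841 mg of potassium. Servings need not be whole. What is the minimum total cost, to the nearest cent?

$3.22

kale only: max(228/97, 841/227) = 3.705 servings → $4.63.
strawberries only: max(228/92, 841/278) = 3.025 servings → $4.08.
carrots only: max(228/5, 841/383) = 45.6 servings → $18.24.
kale + strawberries: the both-tight solution has a negative serving — not a feasible corner.
kale + carrots with both tight: 2.308 servings and 0.828 servings → $3.22.
strawberries + carrots with both tight: 2.456 servings and 0.4133 servings → $3.48.
Cheapest feasible corner: $3.22.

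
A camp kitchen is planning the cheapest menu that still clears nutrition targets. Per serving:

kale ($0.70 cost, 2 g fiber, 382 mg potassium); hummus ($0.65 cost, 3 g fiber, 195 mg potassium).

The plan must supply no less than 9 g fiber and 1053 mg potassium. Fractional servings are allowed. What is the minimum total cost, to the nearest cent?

$2.45

Compare the cost at each extreme point of the feasible region.
kale only: max(9/2, 1053/382) = 4.5 servings → $3.15.
hummus only: max(9/3, 1053/195) = 5.4 servings → $3.51.
kale + hummus with both tight: 1.857 servings and 1.762 servings → $2.45.
Cheapest feasible corner: $2.45.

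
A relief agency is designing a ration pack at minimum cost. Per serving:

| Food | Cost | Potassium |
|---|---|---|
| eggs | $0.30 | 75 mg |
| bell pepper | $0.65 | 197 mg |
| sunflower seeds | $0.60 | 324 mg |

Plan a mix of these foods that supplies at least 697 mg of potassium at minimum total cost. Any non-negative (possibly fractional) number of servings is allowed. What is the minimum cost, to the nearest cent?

Cost per mg of potassium: sunflower seeds $0.0019, bell pepper $0.0033, eggs $0.0040.
With no serving limits, use only sunflower seeds: 697 mg / 324 mg = 2.151 servings × $0.60 = $1.29.

$1.29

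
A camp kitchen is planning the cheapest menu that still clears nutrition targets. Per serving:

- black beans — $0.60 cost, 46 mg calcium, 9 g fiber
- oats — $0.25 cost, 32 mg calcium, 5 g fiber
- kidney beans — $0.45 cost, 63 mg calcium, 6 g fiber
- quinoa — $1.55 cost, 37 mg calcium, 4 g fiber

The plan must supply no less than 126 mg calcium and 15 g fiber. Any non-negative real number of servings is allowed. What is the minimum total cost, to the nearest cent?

Two binding constraints pin down two serving amounts, so the optimal mix uses at most two foods. The candidates are each food alone (scaled to the tighter of calcium/fiber) and each pair with both constraints tight.
black beans only: max(126/46, 15/9) = 2.739 servings → $1.64.
oats only: max(126/32, 15/5) = 3.938 servings → $0.98.
kidney beans only: max(126/63, 15/6) = 2.5 servings → $1.12.
quinoa only: max(126/37, 15/4) = 3.75 servings → $5.81.
black beans + oats: the both-tight solution has a negative serving — not a feasible corner.
black beans + kidney beans with both tight: 0.6495 servings and 1.526 servings → $1.08.
black beans + quinoa with both tight: 0.3423 servings and 2.98 servings → $4.82.
oats + kidney beans with both tight: 1.537 servings and 1.22 servings → $0.93.
oats + quinoa with both tight: 0.8947 servings and 2.632 servings → $4.30.
kidney beans + quinoa: the both-tight solution has a negative serving — not a feasible corner.
The minimum over all feasible corners is $0.93.

$0.93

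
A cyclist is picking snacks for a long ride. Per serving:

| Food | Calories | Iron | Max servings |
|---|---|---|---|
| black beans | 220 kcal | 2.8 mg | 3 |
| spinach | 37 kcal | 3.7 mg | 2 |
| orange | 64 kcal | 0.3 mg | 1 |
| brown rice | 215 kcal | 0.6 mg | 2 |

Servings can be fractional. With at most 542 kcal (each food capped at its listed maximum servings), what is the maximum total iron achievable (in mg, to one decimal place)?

Iron per kcal: spinach 0.1, black beans 0.01273, orange 0.004687, brown rice 0.002791.
Take 2 servings of spinach: uses 74 kcal, +7.4 mg iron (running total 7.4 mg).
Take 2.127 servings of black beans: uses 468 kcal, +6.0 mg iron (running total 13.4 mg).
Greedy by best ratio exhausts the calories allowance optimally: 13.4 mg.

13.4 mg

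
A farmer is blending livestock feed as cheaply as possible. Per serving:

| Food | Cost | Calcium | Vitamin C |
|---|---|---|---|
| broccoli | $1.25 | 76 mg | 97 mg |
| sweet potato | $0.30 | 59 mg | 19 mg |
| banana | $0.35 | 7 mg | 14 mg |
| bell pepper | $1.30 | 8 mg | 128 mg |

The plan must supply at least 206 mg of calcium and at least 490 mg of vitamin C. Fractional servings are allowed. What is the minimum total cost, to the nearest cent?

broccoli only: max(206/76, 490/97) = 5.052 servings → $6.31.
sweet potato only: max(206/59, 490/19) = 25.79 servings → $7.74.
banana only: max(206/7, 490/14) = 35 servings → $12.25.
bell pepper only: max(206/8, 490/128) = 25.75 servings → $33.48.
broccoli + sweet potato: intersection lies outside the first quadrant.
broccoli + banana: the both-tight solution has a negative serving — not a feasible corner.
broccoli + bell pepper with both tight: 2.508 servings and 1.928 servings → $5.64.
sweet potato + banana: intersection lies outside the first quadrant.
sweet potato + bell pepper with both tight: 3.034 servings and 3.378 servings → $5.30.
banana + bell pepper with both tight: 28.63 servings and 0.6964 servings → $10.93.
So the least-cost plan costs $5.30.

$5.30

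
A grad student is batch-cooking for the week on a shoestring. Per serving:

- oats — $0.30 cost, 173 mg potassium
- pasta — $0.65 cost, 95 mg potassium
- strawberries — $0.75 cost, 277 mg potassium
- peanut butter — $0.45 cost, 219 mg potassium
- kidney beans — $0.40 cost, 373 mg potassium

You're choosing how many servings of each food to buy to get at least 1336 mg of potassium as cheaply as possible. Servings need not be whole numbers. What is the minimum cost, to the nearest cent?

Cost per mg of potassium: kidney beans $0.0011, oats $0.0017, peanut butter $0.0021, strawberries $0.0027, pasta $0.0068.
With no serving limits, use only kidney beans: 1336 mg / 373 mg = 3.582 servings × $0.40 = $1.43.

$1.43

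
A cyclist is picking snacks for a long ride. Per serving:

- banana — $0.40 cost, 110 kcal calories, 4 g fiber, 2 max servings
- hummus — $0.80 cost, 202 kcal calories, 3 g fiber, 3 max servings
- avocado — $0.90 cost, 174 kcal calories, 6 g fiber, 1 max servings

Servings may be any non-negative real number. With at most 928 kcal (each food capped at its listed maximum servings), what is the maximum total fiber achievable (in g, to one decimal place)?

21.9 g

Fiber per kcal: banana 0.03636, avocado 0.03448, hummus 0.01485.
Take 2 servings of banana: uses 220 kcal, +8.0 g fiber (running total 8.0 g).
Take 1 serving of avocado: uses 174 kcal, +6.0 g fiber (running total 14.0 g).
Take 2.644 servings of hummus: uses 534 kcal, +7.9 g fiber (running total 21.9 g).
Filling greedily by fiber-per-kcal is optimal for one linear limit, giving 21.9 g.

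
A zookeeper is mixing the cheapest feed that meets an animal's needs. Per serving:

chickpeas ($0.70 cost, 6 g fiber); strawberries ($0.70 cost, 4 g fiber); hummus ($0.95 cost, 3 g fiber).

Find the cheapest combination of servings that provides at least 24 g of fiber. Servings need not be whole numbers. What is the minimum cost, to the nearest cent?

$2.80

Cost per g of fiber: chickpeas $0.1167, strawberries $0.1750, hummus $0.3167.
With no serving limits, use only chickpeas: 24 g / 6 g = 4 servings × $0.70 = $2.80.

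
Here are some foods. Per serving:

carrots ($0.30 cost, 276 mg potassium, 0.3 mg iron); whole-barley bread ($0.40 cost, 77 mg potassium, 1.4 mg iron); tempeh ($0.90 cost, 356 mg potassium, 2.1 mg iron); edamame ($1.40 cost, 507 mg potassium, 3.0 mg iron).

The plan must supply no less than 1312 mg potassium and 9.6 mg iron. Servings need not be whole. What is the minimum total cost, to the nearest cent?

$3.39

The cheapest plan sits at a corner of the feasible region — with two constraints it uses at most two foods.
carrots only: max(1312/276, 9.6/0.3) = 32 servings → $9.60.
whole-barley bread only: max(1312/77, 9.6/1.4) = 17.04 servings → $6.82.
tempeh only: max(1312/356, 9.6/2.1) = 4.571 servings → $4.11.
edamame only: max(1312/507, 9.6/3.0) = 3.2 servings → $4.48.
carrots + whole-barley bread with both tight: 3.021 servings and 6.21 servings → $3.39.
carrots + tempeh with both targets exact would need a negative amount; discard.
carrots + edamame: the both-tight solution has a negative serving — not a feasible corner.
whole-barley bread + tempeh with both tight: 1.967 servings and 3.26 servings → $3.72.
whole-barley bread + edamame with both tight: 1.945 servings and 2.292 servings → $3.99.
tempeh + edamame: intersection lies outside the first quadrant.
The minimum over all feasible corners is $3.39.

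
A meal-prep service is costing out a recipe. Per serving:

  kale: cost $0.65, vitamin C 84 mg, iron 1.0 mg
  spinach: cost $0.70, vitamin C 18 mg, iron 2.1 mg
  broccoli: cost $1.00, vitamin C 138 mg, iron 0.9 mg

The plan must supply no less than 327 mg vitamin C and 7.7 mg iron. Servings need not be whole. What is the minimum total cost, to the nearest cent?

Check every corner: each single food scaled to meet both minima, and each pair solved so both constraints bind.
kale only: max(327/84, 7.7/1.0) = 7.7 servings → $5.00.
spinach only: max(327/18, 7.7/2.1) = 18.17 servings → $12.72.
broccoli only: max(327/138, 7.7/0.9) = 8.556 servings → $8.56.
kale + spinach with both tight: 3.46 servings and 2.019 servings → $3.66.
kale + broccoli: intersection lies outside the first quadrant.
spinach + broccoli with both tight: 2.808 servings and 2.003 servings → $3.97.
Cheapest feasible corner: $3.66.

$3.66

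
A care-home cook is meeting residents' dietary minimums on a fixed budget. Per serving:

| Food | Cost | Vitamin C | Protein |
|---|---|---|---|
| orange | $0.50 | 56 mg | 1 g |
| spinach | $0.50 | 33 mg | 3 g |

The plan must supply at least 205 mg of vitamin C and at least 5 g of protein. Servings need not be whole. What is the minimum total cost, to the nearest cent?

$1.94

orange only: max(205/56, 5/1) = 5 servings → $2.50.
spinach only: max(205/33, 5/3) = 6.212 servings → $3.11.
orange + spinach with both tight: 3.333 servings and 0.5556 servings → $1.94.
So the least-cost plan costs $1.94.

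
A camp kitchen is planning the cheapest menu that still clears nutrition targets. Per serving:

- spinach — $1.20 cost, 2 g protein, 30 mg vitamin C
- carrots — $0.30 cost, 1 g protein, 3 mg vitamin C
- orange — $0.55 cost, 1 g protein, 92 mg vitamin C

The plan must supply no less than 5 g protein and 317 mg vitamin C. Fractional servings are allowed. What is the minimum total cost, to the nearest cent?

A basic optimal solution has at most two foods positive. Try each food alone and each pair with both targets met exactly.
spinach only: max(5/2, 317/30) = 10.57 servings → $12.68.
carrots only: max(5/1, 317/3) = 105.7 servings → $31.70.
orange only: max(5/1, 317/92) = 5 servings → $2.75.
spinach + carrots: the both-tight solution has a negative serving — not a feasible corner.
spinach + orange with both tight: 0.9286 servings and 3.143 servings → $2.84.
carrots + orange with both tight: 1.607 servings and 3.393 servings → $2.35.
Cheapest feasible corner: $2.35.

$2.35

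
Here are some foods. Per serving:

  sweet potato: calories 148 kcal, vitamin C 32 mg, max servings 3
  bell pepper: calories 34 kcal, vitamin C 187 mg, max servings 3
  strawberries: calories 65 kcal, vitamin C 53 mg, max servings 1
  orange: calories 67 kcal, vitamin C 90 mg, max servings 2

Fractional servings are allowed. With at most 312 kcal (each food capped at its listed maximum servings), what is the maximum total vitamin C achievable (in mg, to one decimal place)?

796.4 mg

Vitamin C per kcal: bell pepper 5.5, orange 1.343, strawberries 0.8154, sweet potato 0.2162.
Take 3 servings of bell pepper: uses 102 kcal, +561.0 mg vitamin C (running total 561.0 mg).
Take 2 servings of orange: uses 134 kcal, +180.0 mg vitamin C (running total 741.0 mg).
Take 1 serving of strawberries: uses 65 kcal, +53.0 mg vitamin C (running total 794.0 mg).
Take 0.07432 servings of sweet potato: uses 11 kcal, +2.4 mg vitamin C (running total 796.4 mg).
Greedy by best ratio exhausts the calories allowance optimally: 796.4 mg.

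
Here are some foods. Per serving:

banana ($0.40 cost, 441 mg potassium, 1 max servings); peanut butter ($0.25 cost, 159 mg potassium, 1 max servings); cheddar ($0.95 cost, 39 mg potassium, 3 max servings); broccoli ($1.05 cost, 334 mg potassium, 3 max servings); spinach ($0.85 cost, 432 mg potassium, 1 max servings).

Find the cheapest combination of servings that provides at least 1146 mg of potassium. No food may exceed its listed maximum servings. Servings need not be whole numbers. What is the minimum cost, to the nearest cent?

Cost per mg of potassium: banana $0.0009, peanut butter $0.0016, spinach $0.0020, broccoli $0.0031, cheddar $0.0244.
Take 1 serving of banana: +441.0 mg potassium for $0.40 (total $0.40, still need 705.0 mg).
Take 1 serving of peanut butter: +159.0 mg potassium for $0.25 (total $0.65, still need 546.0 mg).
Take 1 serving of spinach: +432.0 mg potassium for $0.85 (total $1.50, still need 114.0 mg).
Take 0.3413 servings of broccoli: +114.0 mg potassium for $0.36 (total $1.86, still need 0.0 mg).
Greedy by cheapest-per-mg is optimal for a single linear constraint, so the minimum cost is $1.86.

$1.86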